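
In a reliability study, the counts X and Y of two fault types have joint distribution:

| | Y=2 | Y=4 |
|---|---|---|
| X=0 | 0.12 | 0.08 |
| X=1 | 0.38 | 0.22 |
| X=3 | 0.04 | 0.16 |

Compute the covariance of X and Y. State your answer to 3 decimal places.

E[X] = 1.2,  E[Y] = 2.92
E[XY] = 3.8
cov(X,Y) = E[XY] − E[X]E[Y] = 3.8 − (1.2)(2.92) = 0.296

0.296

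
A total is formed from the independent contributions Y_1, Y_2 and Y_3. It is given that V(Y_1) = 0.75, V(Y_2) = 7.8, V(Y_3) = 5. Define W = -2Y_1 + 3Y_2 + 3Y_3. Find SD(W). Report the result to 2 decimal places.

By independence, V(W) = (-2)²V(Y_1) + (3)²V(Y_2) + (3)²V(Y_3)
= (-2)²·0.75 + (3)²·7.8 + (3)²·5 = 118.2
SD(W) = √118.2 ≈ 10.87

10.87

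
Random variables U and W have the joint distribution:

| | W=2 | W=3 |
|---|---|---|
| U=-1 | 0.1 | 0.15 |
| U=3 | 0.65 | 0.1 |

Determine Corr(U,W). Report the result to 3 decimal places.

E[U] = 2,  E[W] = 2.25
E[UW] = 4.15
Cov(U,W) = E[UW] − E[U]E[W] = 4.15 − (2)(2.25) = -0.35
Var(U) = 3,  Var(W) = 0.1875
ρ = -0.35 / √(3·0.1875) ≈ -0.467

-0.467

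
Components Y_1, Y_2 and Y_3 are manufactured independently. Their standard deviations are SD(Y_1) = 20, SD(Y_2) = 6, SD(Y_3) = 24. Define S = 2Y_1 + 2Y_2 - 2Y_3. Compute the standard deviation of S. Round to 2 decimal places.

63.62

V(Y_1) = 400, V(Y_2) = 36, V(Y_3) = 576
By independence, V(S) = (2)²V(Y_1) + (2)²V(Y_2) + (-2)²V(Y_3)
= (2)²·400 + (2)²·36 + (-2)²·576 = 4048
SD(S) = √4048 ≈ 63.62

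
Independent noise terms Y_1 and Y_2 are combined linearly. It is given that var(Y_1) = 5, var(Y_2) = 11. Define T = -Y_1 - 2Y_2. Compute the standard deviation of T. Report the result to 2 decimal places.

By independence, var(T) = (-1)²var(Y_1) + (-2)²var(Y_2)
= (-1)²·5 + (-2)²·11 = 49
sd(T) = √49 ≈ 7.00

7.00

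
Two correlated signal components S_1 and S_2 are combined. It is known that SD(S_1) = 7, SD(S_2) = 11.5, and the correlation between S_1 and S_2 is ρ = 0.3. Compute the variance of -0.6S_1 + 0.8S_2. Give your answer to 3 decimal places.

79.096

V(S_1) = (7)² = 49;  V(S_2) = (11.5)² = 132.25
cov(S_1,S_2) = ρ·SD(S_1)·SD(S_2) = 0.3·7·11.5 = 24.15
V(-0.6S_1 + 0.8S_2) = (-0.6)²·V(S_1) + (0.8)²·V(S_2) + 2·(-0.6)·(0.8)·cov(S_1,S_2)
= 0.36·49 + 0.64·132.25 + -0.96·24.15 = 79.096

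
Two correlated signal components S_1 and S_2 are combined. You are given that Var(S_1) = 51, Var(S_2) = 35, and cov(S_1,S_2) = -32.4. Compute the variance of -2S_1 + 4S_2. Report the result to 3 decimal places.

Var(-2S_1 + 4S_2) = (-2)²·Var(S_1) + (4)²·Var(S_2) + 2·(-2)·(4)·cov(S_1,S_2)
= 4·51 + 16·35 + -16·-32.4 = 1282.4

1282.400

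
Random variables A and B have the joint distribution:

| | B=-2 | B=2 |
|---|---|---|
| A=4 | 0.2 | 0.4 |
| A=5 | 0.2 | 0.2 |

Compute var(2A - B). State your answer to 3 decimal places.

5.440

E[A] = 4.4,  E[B] = 0.4,  E[AB] = 1.6
var(A) = 19.6 − (4.4)² = 0.24;  var(B) = 4 − (0.4)² = 3.84
Cov(A,B) = 1.6 − (4.4)(0.4) = -0.16
var(2A - B) = (2)²·0.24 + (-1)²·3.84 + 2·(2)·(-1)·-0.16 = 5.44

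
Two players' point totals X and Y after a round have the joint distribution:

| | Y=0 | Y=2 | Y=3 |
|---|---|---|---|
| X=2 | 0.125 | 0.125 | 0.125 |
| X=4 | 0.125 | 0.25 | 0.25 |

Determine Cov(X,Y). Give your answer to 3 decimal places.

0.156

E[X] = 3.25,  E[Y] = 1.875
E[XY] = 6.25
Cov(X,Y) = E[XY] − E[X]E[Y] = 6.25 − (3.25)(1.875) = 0.15625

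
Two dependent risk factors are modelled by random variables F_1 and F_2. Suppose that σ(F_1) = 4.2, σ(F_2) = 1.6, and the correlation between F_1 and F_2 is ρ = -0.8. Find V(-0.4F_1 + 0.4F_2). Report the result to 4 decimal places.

V(F_1) = (4.2)² = 17.64;  V(F_2) = (1.6)² = 2.56
Cov(F_1,F_2) = ρ·σ(F_1)·σ(F_2) = -0.8·4.2·1.6 = -5.376
V(-0.4F_1 + 0.4F_2) = (-0.4)²·V(F_1) + (0.4)²·V(F_2) + 2·(-0.4)·(0.4)·Cov(F_1,F_2)
= 0.16·17.64 + 0.16·2.56 + -0.32·-5.376 = 4.95232

4.9523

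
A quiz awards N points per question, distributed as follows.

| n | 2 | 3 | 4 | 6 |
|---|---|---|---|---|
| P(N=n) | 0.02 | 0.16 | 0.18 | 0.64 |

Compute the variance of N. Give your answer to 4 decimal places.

E[N] = (2)(0.02) + (3)(0.16) + (4)(0.18) + (6)(0.64) = 5.08
E[N²] = (2)²(0.02) + (3)²(0.16) + (4)²(0.18) + (6)²(0.64) = 27.44
var(N) = E[N²] − (E[N])² = 27.44 − (5.08)² = 1.6336

1.6336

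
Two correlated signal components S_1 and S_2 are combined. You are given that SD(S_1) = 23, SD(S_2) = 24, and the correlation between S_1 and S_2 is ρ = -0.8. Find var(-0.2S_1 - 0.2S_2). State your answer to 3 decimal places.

var(S_1) = (23)² = 529;  var(S_2) = (24)² = 576
Cov(S_1,S_2) = ρ·SD(S_1)·SD(S_2) = -0.8·23·24 = -441.6
var(-0.2S_1 - 0.2S_2) = (-0.2)²·var(S_1) + (-0.2)²·var(S_2) + 2·(-0.2)·(-0.2)·Cov(S_1,S_2)
= 0.04·529 + 0.04·576 + 0.08·-441.6 = 8.872

8.872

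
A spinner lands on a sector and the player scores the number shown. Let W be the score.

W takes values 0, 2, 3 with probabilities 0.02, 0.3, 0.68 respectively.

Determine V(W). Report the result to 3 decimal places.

E[W] = (0)(0.02) + (2)(0.3) + (3)(0.68) = 2.64
E[W²] = (0)²(0.02) + (2)²(0.3) + (3)²(0.68) = 7.32
V(W) = E[W²] − (E[W])² = 7.32 − (2.64)² = 0.3504

0.350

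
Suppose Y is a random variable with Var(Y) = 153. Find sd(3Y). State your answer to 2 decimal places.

Var(3Y) = (3)²·153 = 1377
sd(3Y) = √1377 ≈ 37.11

37.11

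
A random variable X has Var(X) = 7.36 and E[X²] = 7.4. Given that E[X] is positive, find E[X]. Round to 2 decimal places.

(E[X])² = E[X²] − Var(X) = 7.4 − 7.36 = 0.04
E[X] = √0.04 = 0.2

0.20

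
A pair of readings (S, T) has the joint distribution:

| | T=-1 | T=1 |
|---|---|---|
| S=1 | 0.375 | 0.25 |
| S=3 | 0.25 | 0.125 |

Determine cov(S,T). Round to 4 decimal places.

E[S] = 1.75,  E[T] = -0.25
E[ST] = -0.5
cov(S,T) = E[ST] − E[S]E[T] = -0.5 − (1.75)(-0.25) = -0.0625

-0.0625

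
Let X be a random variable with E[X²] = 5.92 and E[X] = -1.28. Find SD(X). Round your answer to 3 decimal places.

Var(X) = 5.92 − (-1.28)² = 4.2816
SD(X) = √4.2816 ≈ 2.069

2.069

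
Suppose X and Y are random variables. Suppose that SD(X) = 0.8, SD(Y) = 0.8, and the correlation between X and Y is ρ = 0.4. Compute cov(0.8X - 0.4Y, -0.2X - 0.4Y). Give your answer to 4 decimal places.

-0.0614

V(X) = (0.8)² = 0.64;  V(Y) = (0.8)² = 0.64
cov(X,Y) = ρ·SD(X)·SD(Y) = 0.4·0.8·0.8 = 0.256
cov(0.8X - 0.4Y, -0.2X - 0.4Y) = (0.8)(-0.2)V(X) + (-0.4)(-0.4)V(Y) + [(0.8)(-0.4) + (-0.4)(-0.2)]cov(X,Y)
= -0.16·0.64 + 0.16·0.64 + -0.24·0.256 = -0.06144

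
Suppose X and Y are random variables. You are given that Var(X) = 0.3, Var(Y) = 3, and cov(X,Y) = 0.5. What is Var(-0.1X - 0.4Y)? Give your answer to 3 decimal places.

Var(-0.1X - 0.4Y) = (-0.1)²·Var(X) + (-0.4)²·Var(Y) + 2·(-0.1)·(-0.4)·cov(X,Y)
= 0.01·0.3 + 0.16·3 + 0.08·0.5 = 0.523

0.523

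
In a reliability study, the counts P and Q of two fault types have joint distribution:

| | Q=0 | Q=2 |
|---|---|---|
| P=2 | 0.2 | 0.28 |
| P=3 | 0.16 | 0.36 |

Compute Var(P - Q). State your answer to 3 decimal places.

1.062

E[P] = 2.52,  E[Q] = 1.28,  E[PQ] = 3.28
Var(P) = 6.6 − (2.52)² = 0.2496;  Var(Q) = 2.56 − (1.28)² = 0.9216
Cov(P,Q) = 3.28 − (2.52)(1.28) = 0.0544
Var(P - Q) = (1)²·0.2496 + (-1)²·0.9216 + 2·(1)·(-1)·0.0544 = 1.0624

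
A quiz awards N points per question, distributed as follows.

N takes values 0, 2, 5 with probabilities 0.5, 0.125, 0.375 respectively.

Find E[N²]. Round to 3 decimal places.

E[N²] = (0)²(0.5) + (2)²(0.125) + (5)²(0.375) = 9.875

9.875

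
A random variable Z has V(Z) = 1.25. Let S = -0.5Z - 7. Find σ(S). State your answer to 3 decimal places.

0.559

V(-0.5Z - 7) = (-0.5)²·1.25 = 0.3125
σ(S) = √0.3125 ≈ 0.559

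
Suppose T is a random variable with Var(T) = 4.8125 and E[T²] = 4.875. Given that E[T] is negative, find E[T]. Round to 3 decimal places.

(E[T])² = E[T²] − Var(T) = 4.875 − 4.8125 = 0.0625
E[T] = −√0.0625 = -0.25

-0.250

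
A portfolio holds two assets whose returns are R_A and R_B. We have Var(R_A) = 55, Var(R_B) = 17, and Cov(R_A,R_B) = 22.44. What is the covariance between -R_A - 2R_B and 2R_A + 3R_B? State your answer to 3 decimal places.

-369.080

Cov(-R_A - 2R_B, 2R_A + 3R_B) = (-1)(2)Var(R_A) + (-2)(3)Var(R_B) + [(-1)(3) + (-2)(2)]Cov(R_A,R_B)
= -2·55 + -6·17 + -7·22.44 = -369.08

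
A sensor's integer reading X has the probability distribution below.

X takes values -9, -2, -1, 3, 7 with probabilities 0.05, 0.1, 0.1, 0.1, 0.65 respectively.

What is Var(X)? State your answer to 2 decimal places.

E[X] = (-9)(0.05) + (-2)(0.1) + (-1)(0.1) + (3)(0.1) + (7)(0.65) = 4.1
E[X²] = (-9)²(0.05) + (-2)²(0.1) + (-1)²(0.1) + (3)²(0.1) + (7)²(0.65) = 37.3
Var(X) = E[X²] − (E[X])² = 37.3 − (4.1)² = 20.49

20.49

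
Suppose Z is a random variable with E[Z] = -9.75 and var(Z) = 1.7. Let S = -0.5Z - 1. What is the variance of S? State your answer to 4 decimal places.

0.4250

var(-0.5Z - 1) = (-0.5)²·var(Z) = 0.25·1.7 = 0.425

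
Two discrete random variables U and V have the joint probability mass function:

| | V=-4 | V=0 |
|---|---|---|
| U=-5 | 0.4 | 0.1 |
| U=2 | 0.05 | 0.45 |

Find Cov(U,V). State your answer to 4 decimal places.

E[U] = -1.5,  E[V] = -1.8
E[UV] = 7.6
Cov(U,V) = E[UV] − E[U]E[V] = 7.6 − (-1.5)(-1.8) = 4.9

4.9000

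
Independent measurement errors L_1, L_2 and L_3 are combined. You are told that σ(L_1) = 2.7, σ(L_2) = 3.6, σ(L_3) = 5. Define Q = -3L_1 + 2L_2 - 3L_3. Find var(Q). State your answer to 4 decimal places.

342.4500

var(L_1) = 7.29, var(L_2) = 12.96, var(L_3) = 25
By independence, var(Q) = (-3)²var(L_1) + (2)²var(L_2) + (-3)²var(L_3)
= (-3)²·7.29 + (2)²·12.96 + (-3)²·25 = 342.45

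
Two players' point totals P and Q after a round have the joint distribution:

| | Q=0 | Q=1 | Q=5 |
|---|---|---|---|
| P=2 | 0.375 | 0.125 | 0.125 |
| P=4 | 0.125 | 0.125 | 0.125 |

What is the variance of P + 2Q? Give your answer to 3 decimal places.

19.438

E[P] = 2.75,  E[Q] = 1.5,  E[PQ] = 4.5
Var(P) = 8.5 − (2.75)² = 0.9375;  Var(Q) = 6.5 − (1.5)² = 4.25
Cov(P,Q) = 4.5 − (2.75)(1.5) = 0.375
Var(P + 2Q) = (1)²·0.9375 + (2)²·4.25 + 2·(1)·(2)·0.375 = 19.4375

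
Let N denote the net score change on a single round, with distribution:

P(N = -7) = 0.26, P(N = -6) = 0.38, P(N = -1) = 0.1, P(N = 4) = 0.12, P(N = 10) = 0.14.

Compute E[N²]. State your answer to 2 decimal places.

42.44

E[N²] = (-7)²(0.26) + (-6)²(0.38) + (-1)²(0.1) + (4)²(0.12) + (10)²(0.14) = 42.44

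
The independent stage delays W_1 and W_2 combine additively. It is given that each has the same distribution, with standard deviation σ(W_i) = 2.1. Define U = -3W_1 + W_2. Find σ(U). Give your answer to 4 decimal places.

6.6408

V(W_i) = (2.1)² = 4.41
By independence, V(U) = (-3)²V(W_1) + (1)²V(W_2)
= (-3)²·4.41 + (1)²·4.41 = 44.1
σ(U) = √44.1 ≈ 6.6408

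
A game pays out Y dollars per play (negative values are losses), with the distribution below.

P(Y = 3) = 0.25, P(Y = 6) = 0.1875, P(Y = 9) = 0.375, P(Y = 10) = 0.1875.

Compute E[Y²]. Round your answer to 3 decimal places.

58.125

E[Y²] = (3)²(0.25) + (6)²(0.1875) + (9)²(0.375) + (10)²(0.1875) = 58.125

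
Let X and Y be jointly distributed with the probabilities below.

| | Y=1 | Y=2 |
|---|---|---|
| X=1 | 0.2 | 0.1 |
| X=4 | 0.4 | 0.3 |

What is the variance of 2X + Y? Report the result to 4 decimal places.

8.0400

E[X] = 3.1,  E[Y] = 1.4,  E[XY] = 4.4
V(X) = 11.5 − (3.1)² = 1.89;  V(Y) = 2.2 − (1.4)² = 0.24
cov(X,Y) = 4.4 − (3.1)(1.4) = 0.06
V(2X + Y) = (2)²·1.89 + (1)²·0.24 + 2·(2)·(1)·0.06 = 8.04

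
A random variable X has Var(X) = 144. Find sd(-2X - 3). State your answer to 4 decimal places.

24.0000

Var(-2X - 3) = (-2)²·144 = 576
sd(-2X - 3) = √576 ≈ 24.0000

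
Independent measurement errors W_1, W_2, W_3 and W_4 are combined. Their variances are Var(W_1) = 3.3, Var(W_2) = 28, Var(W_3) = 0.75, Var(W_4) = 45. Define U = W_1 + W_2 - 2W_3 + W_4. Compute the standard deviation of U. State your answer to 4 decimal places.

8.9051

By independence, Var(U) = (1)²Var(W_1) + (1)²Var(W_2) + (-2)²Var(W_3) + (1)²Var(W_4)
= (1)²·3.3 + (1)²·28 + (-2)²·0.75 + (1)²·45 = 79.3
SD(U) = √79.3 ≈ 8.9051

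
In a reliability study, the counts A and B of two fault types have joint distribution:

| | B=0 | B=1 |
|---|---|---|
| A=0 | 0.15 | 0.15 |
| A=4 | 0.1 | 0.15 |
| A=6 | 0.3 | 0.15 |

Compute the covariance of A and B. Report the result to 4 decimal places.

E[A] = 3.7,  E[B] = 0.45
E[AB] = 1.5
Cov(A,B) = E[AB] − E[A]E[B] = 1.5 − (3.7)(0.45) = -0.165

-0.1650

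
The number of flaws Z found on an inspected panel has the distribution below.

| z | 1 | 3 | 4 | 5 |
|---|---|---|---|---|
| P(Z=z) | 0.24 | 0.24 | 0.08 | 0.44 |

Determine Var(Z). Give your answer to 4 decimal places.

2.5696

E[Z] = (1)(0.24) + (3)(0.24) + (4)(0.08) + (5)(0.44) = 3.48
E[Z²] = (1)²(0.24) + (3)²(0.24) + (4)²(0.08) + (5)²(0.44) = 14.68
Var(Z) = E[Z²] − (E[Z])² = 14.68 − (3.48)² = 2.5696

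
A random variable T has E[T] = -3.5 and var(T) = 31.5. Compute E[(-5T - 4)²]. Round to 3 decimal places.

E[-5T - 4] = -5·-3.5 − 4 = 13.5
var(-5T - 4) = (-5)²·31.5 = 787.5
E[(-5T - 4)²] = var((-5T - 4)) + (E[(-5T - 4)])² = 787.5 + (13.5)² = 969.75

969.750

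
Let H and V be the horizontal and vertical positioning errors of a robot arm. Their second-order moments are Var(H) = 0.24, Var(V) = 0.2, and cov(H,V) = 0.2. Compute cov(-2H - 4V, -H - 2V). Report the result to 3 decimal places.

3.680

cov(-2H - 4V, -H - 2V) = (-2)(-1)Var(H) + (-4)(-2)Var(V) + [(-2)(-2) + (-4)(-1)]cov(H,V)
= 2·0.24 + 8·0.2 + 8·0.2 = 3.68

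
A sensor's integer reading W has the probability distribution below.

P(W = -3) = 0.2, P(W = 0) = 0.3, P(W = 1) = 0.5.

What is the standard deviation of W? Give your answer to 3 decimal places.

1.513

E[W] = (-3)(0.2) + (0)(0.3) + (1)(0.5) = -0.1
E[W²] = (-3)²(0.2) + (0)²(0.3) + (1)²(0.5) = 2.3
Var(W) = E[W²] − (E[W])² = 2.3 − (-0.1)² = 2.29
SD(W) = √2.29 ≈ 1.513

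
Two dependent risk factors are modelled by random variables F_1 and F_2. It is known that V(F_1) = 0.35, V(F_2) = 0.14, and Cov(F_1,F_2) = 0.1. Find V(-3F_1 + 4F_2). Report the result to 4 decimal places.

V(-3F_1 + 4F_2) = (-3)²·V(F_1) + (4)²·V(F_2) + 2·(-3)·(4)·Cov(F_1,F_2)
= 9·0.35 + 16·0.14 + -24·0.1 = 2.99

2.9900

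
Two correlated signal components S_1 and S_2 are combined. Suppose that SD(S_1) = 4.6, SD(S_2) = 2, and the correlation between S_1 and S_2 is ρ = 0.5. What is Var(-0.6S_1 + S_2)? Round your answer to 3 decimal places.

Var(S_1) = (4.6)² = 21.16;  Var(S_2) = (2)² = 4
Cov(S_1,S_2) = ρ·SD(S_1)·SD(S_2) = 0.5·4.6·2 = 4.6
Var(-0.6S_1 + S_2) = (-0.6)²·Var(S_1) + (1)²·Var(S_2) + 2·(-0.6)·(1)·Cov(S_1,S_2)
= 0.36·21.16 + 1·4 + -1.2·4.6 = 6.0976

6.098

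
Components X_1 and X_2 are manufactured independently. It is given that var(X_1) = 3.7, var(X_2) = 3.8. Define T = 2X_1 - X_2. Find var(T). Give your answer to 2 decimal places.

By independence, var(T) = (2)²var(X_1) + (-1)²var(X_2)
= (2)²·3.7 + (-1)²·3.8 = 18.6

18.60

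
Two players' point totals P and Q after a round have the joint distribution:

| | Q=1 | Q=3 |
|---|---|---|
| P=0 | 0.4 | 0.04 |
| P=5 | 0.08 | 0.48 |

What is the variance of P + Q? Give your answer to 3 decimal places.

E[P] = 2.8,  E[Q] = 2.04,  E[PQ] = 7.6
Var(P) = 14 − (2.8)² = 6.16;  Var(Q) = 5.16 − (2.04)² = 0.9984
Cov(P,Q) = 7.6 − (2.8)(2.04) = 1.888
Var(P + Q) = (1)²·6.16 + (1)²·0.9984 + 2·(1)·(1)·1.888 = 10.9344

10.934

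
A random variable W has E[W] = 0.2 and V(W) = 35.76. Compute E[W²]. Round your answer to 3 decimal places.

35.800

E[W²] = V(W) + (E[W])² = 35.76 + (0.2)² = 35.8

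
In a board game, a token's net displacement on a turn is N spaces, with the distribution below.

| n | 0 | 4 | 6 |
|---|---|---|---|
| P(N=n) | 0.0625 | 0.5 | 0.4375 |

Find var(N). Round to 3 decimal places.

E[N] = (0)(0.0625) + (4)(0.5) + (6)(0.4375) = 4.625
E[N²] = (0)²(0.0625) + (4)²(0.5) + (6)²(0.4375) = 23.75
var(N) = E[N²] − (E[N])² = 23.75 − (4.625)² = 2.359375

2.359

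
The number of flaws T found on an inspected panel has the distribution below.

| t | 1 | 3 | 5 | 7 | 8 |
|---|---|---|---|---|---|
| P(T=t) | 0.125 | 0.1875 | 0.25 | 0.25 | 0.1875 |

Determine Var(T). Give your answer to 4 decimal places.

5.4023

E[T] = (1)(0.125) + (3)(0.1875) + (5)(0.25) + (7)(0.25) + (8)(0.1875) = 5.1875
E[T²] = (1)²(0.125) + (3)²(0.1875) + (5)²(0.25) + (7)²(0.25) + (8)²(0.1875) = 32.3125
Var(T) = E[T²] − (E[T])² = 32.3125 − (5.1875)² = 5.40234375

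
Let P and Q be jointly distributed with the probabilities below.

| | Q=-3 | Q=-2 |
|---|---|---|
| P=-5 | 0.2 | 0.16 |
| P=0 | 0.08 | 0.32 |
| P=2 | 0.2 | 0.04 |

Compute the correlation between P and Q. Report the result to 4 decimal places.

-0.0235

E[P] = -1.32,  E[Q] = -2.48
E[PQ] = 3.24
Cov(P,Q) = E[PQ] − E[P]E[Q] = 3.24 − (-1.32)(-2.48) = -0.0336
var(P) = 8.2176,  var(Q) = 0.2496
ρ = -0.0336 / √(8.2176·0.2496) ≈ -0.0235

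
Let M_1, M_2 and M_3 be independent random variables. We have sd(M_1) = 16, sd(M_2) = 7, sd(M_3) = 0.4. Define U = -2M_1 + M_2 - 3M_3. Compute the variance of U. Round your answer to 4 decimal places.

Var(M_1) = 256, Var(M_2) = 49, Var(M_3) = 0.16
By independence, Var(U) = (-2)²Var(M_1) + (1)²Var(M_2) + (-3)²Var(M_3)
= (-2)²·256 + (1)²·49 + (-3)²·0.16 = 1074.44

1074.4400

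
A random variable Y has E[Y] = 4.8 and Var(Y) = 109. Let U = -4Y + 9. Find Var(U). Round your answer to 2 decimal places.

Var(-4Y + 9) = (-4)²·Var(Y) = 16·109 = 1744

1744.00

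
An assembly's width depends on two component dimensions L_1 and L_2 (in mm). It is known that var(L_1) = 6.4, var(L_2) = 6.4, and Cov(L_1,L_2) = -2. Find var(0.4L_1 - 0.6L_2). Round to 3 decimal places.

var(0.4L_1 - 0.6L_2) = (0.4)²·var(L_1) + (-0.6)²·var(L_2) + 2·(0.4)·(-0.6)·Cov(L_1,L_2)
= 0.16·6.4 + 0.36·6.4 + -0.48·-2 = 4.288

4.288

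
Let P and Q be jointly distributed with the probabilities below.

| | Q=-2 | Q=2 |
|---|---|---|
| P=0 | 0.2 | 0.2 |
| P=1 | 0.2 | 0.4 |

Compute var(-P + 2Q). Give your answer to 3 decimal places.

E[P] = 0.6,  E[Q] = 0.4,  E[PQ] = 0.4
var(P) = 0.6 − (0.6)² = 0.24;  var(Q) = 4 − (0.4)² = 3.84
Cov(P,Q) = 0.4 − (0.6)(0.4) = 0.16
var(-P + 2Q) = (-1)²·0.24 + (2)²·3.84 + 2·(-1)·(2)·0.16 = 14.96

14.960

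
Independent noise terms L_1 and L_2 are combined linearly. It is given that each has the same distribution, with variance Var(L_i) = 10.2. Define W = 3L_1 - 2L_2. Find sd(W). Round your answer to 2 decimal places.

11.52

By independence, Var(W) = (3)²Var(L_1) + (-2)²Var(L_2)
= (3)²·10.2 + (-2)²·10.2 = 132.6
sd(W) = √132.6 ≈ 11.52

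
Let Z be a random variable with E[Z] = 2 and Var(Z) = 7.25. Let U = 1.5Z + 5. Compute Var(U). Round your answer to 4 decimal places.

16.3125

Var(1.5Z + 5) = (1.5)²·Var(Z) = 2.25·7.25 = 16.3125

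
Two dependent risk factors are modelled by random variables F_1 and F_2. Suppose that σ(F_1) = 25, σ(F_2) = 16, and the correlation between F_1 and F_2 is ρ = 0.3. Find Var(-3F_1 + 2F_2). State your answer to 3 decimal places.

Var(F_1) = (25)² = 625;  Var(F_2) = (16)² = 256
Cov(F_1,F_2) = ρ·σ(F_1)·σ(F_2) = 0.3·25·16 = 120
Var(-3F_1 + 2F_2) = (-3)²·Var(F_1) + (2)²·Var(F_2) + 2·(-3)·(2)·Cov(F_1,F_2)
= 9·625 + 4·256 + -12·120 = 5209

5209.000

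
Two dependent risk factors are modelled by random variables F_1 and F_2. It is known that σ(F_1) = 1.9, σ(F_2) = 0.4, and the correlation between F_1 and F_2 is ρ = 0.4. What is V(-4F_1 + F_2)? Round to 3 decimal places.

V(F_1) = (1.9)² = 3.61;  V(F_2) = (0.4)² = 0.16
cov(F_1,F_2) = ρ·σ(F_1)·σ(F_2) = 0.4·1.9·0.4 = 0.304
V(-4F_1 + F_2) = (-4)²·V(F_1) + (1)²·V(F_2) + 2·(-4)·(1)·cov(F_1,F_2)
= 16·3.61 + 1·0.16 + -8·0.304 = 55.488

55.488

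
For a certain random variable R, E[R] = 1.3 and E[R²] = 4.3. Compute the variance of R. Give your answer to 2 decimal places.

var(R) = 4.3 − (1.3)² = 2.61

2.61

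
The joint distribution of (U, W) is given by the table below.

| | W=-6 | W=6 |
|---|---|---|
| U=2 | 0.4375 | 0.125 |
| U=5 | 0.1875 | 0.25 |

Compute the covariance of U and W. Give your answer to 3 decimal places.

3.094

E[U] = 3.3125,  E[W] = -1.5
E[UW] = -1.875
cov(U,W) = E[UW] − E[U]E[W] = -1.875 − (3.3125)(-1.5) = 3.09375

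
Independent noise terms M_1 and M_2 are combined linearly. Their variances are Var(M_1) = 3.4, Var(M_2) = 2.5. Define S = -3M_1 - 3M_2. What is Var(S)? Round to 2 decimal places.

53.10

By independence, Var(S) = (-3)²Var(M_1) + (-3)²Var(M_2)
= (-3)²·3.4 + (-3)²·2.5 = 53.1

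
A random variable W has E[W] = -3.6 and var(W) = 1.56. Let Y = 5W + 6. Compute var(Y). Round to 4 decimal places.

39.0000

var(5W + 6) = (5)²·var(W) = 25·1.56 = 39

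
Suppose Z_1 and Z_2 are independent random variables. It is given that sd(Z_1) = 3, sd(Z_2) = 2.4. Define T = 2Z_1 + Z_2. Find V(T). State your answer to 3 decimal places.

V(Z_1) = 9, V(Z_2) = 5.76
By independence, V(T) = (2)²V(Z_1) + (1)²V(Z_2)
= (2)²·9 + (1)²·5.76 = 41.76

41.760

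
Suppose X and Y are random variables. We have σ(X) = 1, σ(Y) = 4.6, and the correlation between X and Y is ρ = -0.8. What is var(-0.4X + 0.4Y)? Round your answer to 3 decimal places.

4.723

var(X) = (1)² = 1;  var(Y) = (4.6)² = 21.16
Cov(X,Y) = ρ·σ(X)·σ(Y) = -0.8·1·4.6 = -3.68
var(-0.4X + 0.4Y) = (-0.4)²·var(X) + (0.4)²·var(Y) + 2·(-0.4)·(0.4)·Cov(X,Y)
= 0.16·1 + 0.16·21.16 + -0.32·-3.68 = 4.7232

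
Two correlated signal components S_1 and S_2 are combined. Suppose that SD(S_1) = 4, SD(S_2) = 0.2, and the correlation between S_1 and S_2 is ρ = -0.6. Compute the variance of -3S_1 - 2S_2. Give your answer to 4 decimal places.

var(S_1) = (4)² = 16;  var(S_2) = (0.2)² = 0.04
Cov(S_1,S_2) = ρ·SD(S_1)·SD(S_2) = -0.6·4·0.2 = -0.48
var(-3S_1 - 2S_2) = (-3)²·var(S_1) + (-2)²·var(S_2) + 2·(-3)·(-2)·Cov(S_1,S_2)
= 9·16 + 4·0.04 + 12·-0.48 = 138.4

138.4000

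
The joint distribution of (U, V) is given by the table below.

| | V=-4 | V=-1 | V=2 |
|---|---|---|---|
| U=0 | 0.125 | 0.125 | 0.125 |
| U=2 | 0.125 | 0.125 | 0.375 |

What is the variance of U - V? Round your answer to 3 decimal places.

E[U] = 1.25,  E[V] = -0.25,  E[UV] = 0.25
var(U) = 2.5 − (1.25)² = 0.9375;  var(V) = 6.25 − (-0.25)² = 6.1875
Cov(U,V) = 0.25 − (1.25)(-0.25) = 0.5625
var(U - V) = (1)²·0.9375 + (-1)²·6.1875 + 2·(1)·(-1)·0.5625 = 6

6.000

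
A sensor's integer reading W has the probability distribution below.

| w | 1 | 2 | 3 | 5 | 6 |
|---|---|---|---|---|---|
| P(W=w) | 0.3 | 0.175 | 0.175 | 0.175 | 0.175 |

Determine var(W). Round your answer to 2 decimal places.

E[W] = (1)(0.3) + (2)(0.175) + (3)(0.175) + (5)(0.175) + (6)(0.175) = 3.1
E[W²] = (1)²(0.3) + (2)²(0.175) + (3)²(0.175) + (5)²(0.175) + (6)²(0.175) = 13.25
var(W) = E[W²] − (E[W])² = 13.25 − (3.1)² = 3.64

3.64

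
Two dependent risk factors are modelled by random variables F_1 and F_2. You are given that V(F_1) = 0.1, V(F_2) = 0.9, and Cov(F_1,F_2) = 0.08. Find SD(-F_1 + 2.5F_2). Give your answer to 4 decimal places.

V(-F_1 + 2.5F_2) = (-1)²·V(F_1) + (2.5)²·V(F_2) + 2·(-1)·(2.5)·Cov(F_1,F_2)
= 1·0.1 + 6.25·0.9 + -5·0.08 = 5.325
SD(-F_1 + 2.5F_2) = √5.325 ≈ 2.3076

2.3076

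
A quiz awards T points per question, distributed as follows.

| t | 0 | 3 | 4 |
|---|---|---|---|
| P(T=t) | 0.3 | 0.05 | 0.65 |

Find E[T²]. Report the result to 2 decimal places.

E[T²] = (0)²(0.3) + (3)²(0.05) + (4)²(0.65) = 10.85

10.85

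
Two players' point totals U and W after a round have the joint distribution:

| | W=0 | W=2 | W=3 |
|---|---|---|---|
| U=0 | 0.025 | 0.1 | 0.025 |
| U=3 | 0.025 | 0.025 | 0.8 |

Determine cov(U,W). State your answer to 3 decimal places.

0.401

E[U] = 2.55,  E[W] = 2.725
E[UW] = 7.35
cov(U,W) = E[UW] − E[U]E[W] = 7.35 − (2.55)(2.725) = 0.40125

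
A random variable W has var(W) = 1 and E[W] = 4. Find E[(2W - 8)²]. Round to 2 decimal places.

E[2W - 8] = 2·4 − 8 = 0
var(2W - 8) = (2)²·1 = 4
E[(2W - 8)²] = var((2W - 8)) + (E[(2W - 8)])² = 4 + (0)² = 4

4.00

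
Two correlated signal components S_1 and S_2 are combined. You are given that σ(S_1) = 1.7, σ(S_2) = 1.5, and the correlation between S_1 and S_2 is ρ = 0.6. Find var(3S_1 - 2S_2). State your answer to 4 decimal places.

16.6500

var(S_1) = (1.7)² = 2.89;  var(S_2) = (1.5)² = 2.25
cov(S_1,S_2) = ρ·σ(S_1)·σ(S_2) = 0.6·1.7·1.5 = 1.53
var(3S_1 - 2S_2) = (3)²·var(S_1) + (-2)²·var(S_2) + 2·(3)·(-2)·cov(S_1,S_2)
= 9·2.89 + 4·2.25 + -12·1.53 = 16.65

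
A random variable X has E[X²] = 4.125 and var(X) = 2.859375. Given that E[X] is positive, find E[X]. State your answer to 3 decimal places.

1.125

(E[X])² = E[X²] − var(X) = 4.125 − 2.859375 = 1.265625
E[X] = √1.265625 = 1.125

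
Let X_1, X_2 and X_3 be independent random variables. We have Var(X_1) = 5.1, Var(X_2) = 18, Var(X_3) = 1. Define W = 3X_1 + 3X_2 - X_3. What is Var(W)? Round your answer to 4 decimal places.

By independence, Var(W) = (3)²Var(X_1) + (3)²Var(X_2) + (-1)²Var(X_3)
= (3)²·5.1 + (3)²·18 + (-1)²·1 = 208.9

208.9000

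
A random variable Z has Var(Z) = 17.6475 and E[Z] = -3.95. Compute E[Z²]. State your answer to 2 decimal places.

33.25

E[Z²] = Var(Z) + (E[Z])² = 17.6475 + (-3.95)² = 33.25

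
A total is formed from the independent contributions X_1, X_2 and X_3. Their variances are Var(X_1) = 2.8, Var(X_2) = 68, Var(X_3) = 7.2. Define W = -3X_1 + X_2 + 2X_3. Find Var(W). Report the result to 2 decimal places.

By independence, Var(W) = (-3)²Var(X_1) + (1)²Var(X_2) + (2)²Var(X_3)
= (-3)²·2.8 + (1)²·68 + (2)²·7.2 = 122

122.00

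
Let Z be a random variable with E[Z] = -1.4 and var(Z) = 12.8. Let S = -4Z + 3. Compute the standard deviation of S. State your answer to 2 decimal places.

var(-4Z + 3) = (-4)²·12.8 = 204.8
σ(S) = √204.8 ≈ 14.31

14.31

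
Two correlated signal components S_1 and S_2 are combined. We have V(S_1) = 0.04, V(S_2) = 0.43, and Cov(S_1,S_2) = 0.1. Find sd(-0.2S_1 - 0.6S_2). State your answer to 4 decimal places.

0.4247

V(-0.2S_1 - 0.6S_2) = (-0.2)²·V(S_1) + (-0.6)²·V(S_2) + 2·(-0.2)·(-0.6)·Cov(S_1,S_2)
= 0.04·0.04 + 0.36·0.43 + 0.24·0.1 = 0.1804
sd(-0.2S_1 - 0.6S_2) = √0.1804 ≈ 0.4247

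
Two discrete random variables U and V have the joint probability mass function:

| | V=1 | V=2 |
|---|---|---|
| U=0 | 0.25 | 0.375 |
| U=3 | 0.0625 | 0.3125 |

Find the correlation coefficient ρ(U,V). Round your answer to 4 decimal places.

0.2437

E[U] = 1.125,  E[V] = 1.6875
E[UV] = 2.0625
cov(U,V) = E[UV] − E[U]E[V] = 2.0625 − (1.125)(1.6875) = 0.1640625
Var(U) = 2.109375,  Var(V) = 0.21484375
ρ = 0.1640625 / √(2.109375·0.21484375) ≈ 0.2437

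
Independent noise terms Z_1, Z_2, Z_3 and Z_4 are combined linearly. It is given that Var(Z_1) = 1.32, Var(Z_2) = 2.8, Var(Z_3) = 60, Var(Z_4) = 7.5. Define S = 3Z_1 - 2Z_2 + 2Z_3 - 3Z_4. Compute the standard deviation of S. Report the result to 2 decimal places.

By independence, Var(S) = (3)²Var(Z_1) + (-2)²Var(Z_2) + (2)²Var(Z_3) + (-3)²Var(Z_4)
= (3)²·1.32 + (-2)²·2.8 + (2)²·60 + (-3)²·7.5 = 330.58
SD(S) = √330.58 ≈ 18.18

18.18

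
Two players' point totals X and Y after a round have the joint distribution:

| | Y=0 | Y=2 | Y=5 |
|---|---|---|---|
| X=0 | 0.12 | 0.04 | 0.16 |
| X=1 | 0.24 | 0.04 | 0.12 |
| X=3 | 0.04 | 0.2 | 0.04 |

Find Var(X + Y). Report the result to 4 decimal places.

E[X] = 1.24,  E[Y] = 2.16,  E[XY] = 2.48
Var(X) = 2.92 − (1.24)² = 1.3824;  Var(Y) = 9.12 − (2.16)² = 4.4544
cov(X,Y) = 2.48 − (1.24)(2.16) = -0.1984
Var(X + Y) = (1)²·1.3824 + (1)²·4.4544 + 2·(1)·(1)·-0.1984 = 5.44

5.4400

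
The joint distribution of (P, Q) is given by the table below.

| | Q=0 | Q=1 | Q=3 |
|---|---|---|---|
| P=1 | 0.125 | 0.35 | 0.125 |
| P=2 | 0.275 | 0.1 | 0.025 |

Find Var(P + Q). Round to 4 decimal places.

0.8600

E[P] = 1.4,  E[Q] = 0.9,  E[PQ] = 1.075
Var(P) = 2.2 − (1.4)² = 0.24;  Var(Q) = 1.8 − (0.9)² = 0.99
Cov(P,Q) = 1.075 − (1.4)(0.9) = -0.185
Var(P + Q) = (1)²·0.24 + (1)²·0.99 + 2·(1)·(1)·-0.185 = 0.86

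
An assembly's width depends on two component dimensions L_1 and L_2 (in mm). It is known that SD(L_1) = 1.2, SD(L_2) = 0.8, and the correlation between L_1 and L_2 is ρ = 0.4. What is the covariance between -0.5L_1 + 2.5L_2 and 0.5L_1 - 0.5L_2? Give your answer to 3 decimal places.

-0.584

Var(L_1) = (1.2)² = 1.44;  Var(L_2) = (0.8)² = 0.64
Cov(L_1,L_2) = ρ·SD(L_1)·SD(L_2) = 0.4·1.2·0.8 = 0.384
Cov(-0.5L_1 + 2.5L_2, 0.5L_1 - 0.5L_2) = (-0.5)(0.5)Var(L_1) + (2.5)(-0.5)Var(L_2) + [(-0.5)(-0.5) + (2.5)(0.5)]Cov(L_1,L_2)
= -0.25·1.44 + -1.25·0.64 + 1.5·0.384 = -0.584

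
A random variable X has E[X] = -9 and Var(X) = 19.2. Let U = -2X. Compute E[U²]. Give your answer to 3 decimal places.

E[-2X] = -2·-9 = 18
Var(-2X) = (-2)²·19.2 = 76.8
E[U²] = Var(U) + (E[U])² = 76.8 + (18)² = 400.8

400.800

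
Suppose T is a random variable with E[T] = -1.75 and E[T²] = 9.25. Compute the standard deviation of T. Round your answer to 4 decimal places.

var(T) = 9.25 − (-1.75)² = 6.1875
sd(T) = √6.1875 ≈ 2.4875

2.4875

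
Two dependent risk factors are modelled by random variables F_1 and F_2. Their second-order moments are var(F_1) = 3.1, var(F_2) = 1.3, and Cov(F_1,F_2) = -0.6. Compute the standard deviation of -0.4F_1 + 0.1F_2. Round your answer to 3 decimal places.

0.746

var(-0.4F_1 + 0.1F_2) = (-0.4)²·var(F_1) + (0.1)²·var(F_2) + 2·(-0.4)·(0.1)·Cov(F_1,F_2)
= 0.16·3.1 + 0.01·1.3 + -0.08·-0.6 = 0.557
SD(-0.4F_1 + 0.1F_2) = √0.557 ≈ 0.746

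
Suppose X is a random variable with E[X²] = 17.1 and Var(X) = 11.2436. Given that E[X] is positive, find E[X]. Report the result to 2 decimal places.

(E[X])² = E[X²] − Var(X) = 17.1 − 11.2436 = 5.8564
E[X] = √5.8564 = 2.42

2.42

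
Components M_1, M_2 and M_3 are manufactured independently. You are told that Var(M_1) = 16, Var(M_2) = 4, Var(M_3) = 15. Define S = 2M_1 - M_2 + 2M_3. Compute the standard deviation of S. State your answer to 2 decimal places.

11.31

By independence, Var(S) = (2)²Var(M_1) + (-1)²Var(M_2) + (2)²Var(M_3)
= (2)²·16 + (-1)²·4 + (2)²·15 = 128
σ(S) = √128 ≈ 11.31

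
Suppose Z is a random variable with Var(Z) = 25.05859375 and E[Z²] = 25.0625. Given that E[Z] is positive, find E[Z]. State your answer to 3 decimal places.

0.063

(E[Z])² = E[Z²] − Var(Z) = 25.0625 − 25.05859375 = 0.00390625
E[Z] = √0.00390625 = 0.0625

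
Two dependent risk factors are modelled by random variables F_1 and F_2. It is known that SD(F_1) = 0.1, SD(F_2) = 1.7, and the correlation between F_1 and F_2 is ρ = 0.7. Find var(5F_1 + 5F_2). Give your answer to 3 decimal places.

var(F_1) = (0.1)² = 0.01;  var(F_2) = (1.7)² = 2.89
cov(F_1,F_2) = ρ·SD(F_1)·SD(F_2) = 0.7·0.1·1.7 = 0.119
var(5F_1 + 5F_2) = (5)²·var(F_1) + (5)²·var(F_2) + 2·(5)·(5)·cov(F_1,F_2)
= 25·0.01 + 25·2.89 + 50·0.119 = 78.45

78.450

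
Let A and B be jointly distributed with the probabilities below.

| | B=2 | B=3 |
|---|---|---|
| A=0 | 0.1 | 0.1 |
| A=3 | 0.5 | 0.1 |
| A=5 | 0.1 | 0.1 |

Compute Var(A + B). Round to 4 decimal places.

E[A] = 2.8,  E[B] = 2.3,  E[AB] = 6.4
Var(A) = 10.4 − (2.8)² = 2.56;  Var(B) = 5.5 − (2.3)² = 0.21
cov(A,B) = 6.4 − (2.8)(2.3) = -0.04
Var(A + B) = (1)²·2.56 + (1)²·0.21 + 2·(1)·(1)·-0.04 = 2.69

2.6900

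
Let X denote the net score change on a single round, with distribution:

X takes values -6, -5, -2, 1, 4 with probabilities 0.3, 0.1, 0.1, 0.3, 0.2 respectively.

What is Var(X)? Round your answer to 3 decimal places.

15.240

E[X] = (-6)(0.3) + (-5)(0.1) + (-2)(0.1) + (1)(0.3) + (4)(0.2) = -1.4
E[X²] = (-6)²(0.3) + (-5)²(0.1) + (-2)²(0.1) + (1)²(0.3) + (4)²(0.2) = 17.2
Var(X) = E[X²] − (E[X])² = 17.2 − (-1.4)² = 15.24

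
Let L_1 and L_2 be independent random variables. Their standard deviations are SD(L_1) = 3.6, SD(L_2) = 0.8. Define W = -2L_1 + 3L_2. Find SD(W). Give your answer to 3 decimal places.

7.589

V(L_1) = 12.96, V(L_2) = 0.64
By independence, V(W) = (-2)²V(L_1) + (3)²V(L_2)
= (-2)²·12.96 + (3)²·0.64 = 57.6
SD(W) = √57.6 ≈ 7.589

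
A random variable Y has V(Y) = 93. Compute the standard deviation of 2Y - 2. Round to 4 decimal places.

V(2Y - 2) = (2)²·93 = 372
σ(2Y - 2) = √372 ≈ 19.2873

19.2873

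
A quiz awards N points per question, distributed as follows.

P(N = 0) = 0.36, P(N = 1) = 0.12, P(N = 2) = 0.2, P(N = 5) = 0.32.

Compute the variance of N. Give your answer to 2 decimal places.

4.43

E[N] = (0)(0.36) + (1)(0.12) + (2)(0.2) + (5)(0.32) = 2.12
E[N²] = (0)²(0.36) + (1)²(0.12) + (2)²(0.2) + (5)²(0.32) = 8.92
V(N) = E[N²] − (E[N])² = 8.92 − (2.12)² = 4.4256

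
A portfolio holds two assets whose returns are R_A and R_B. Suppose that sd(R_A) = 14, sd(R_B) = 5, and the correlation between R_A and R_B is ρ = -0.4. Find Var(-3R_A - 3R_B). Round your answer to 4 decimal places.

1485.0000

Var(R_A) = (14)² = 196;  Var(R_B) = (5)² = 25
cov(R_A,R_B) = ρ·sd(R_A)·sd(R_B) = -0.4·14·5 = -28
Var(-3R_A - 3R_B) = (-3)²·Var(R_A) + (-3)²·Var(R_B) + 2·(-3)·(-3)·cov(R_A,R_B)
= 9·196 + 9·25 + 18·-28 = 1485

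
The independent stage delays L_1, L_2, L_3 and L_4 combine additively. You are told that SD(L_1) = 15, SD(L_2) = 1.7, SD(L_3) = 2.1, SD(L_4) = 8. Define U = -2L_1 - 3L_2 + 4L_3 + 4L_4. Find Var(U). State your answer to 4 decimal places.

2020.5700

Var(L_1) = 225, Var(L_2) = 2.89, Var(L_3) = 4.41, Var(L_4) = 64
By independence, Var(U) = (-2)²Var(L_1) + (-3)²Var(L_2) + (4)²Var(L_3) + (4)²Var(L_4)
= (-2)²·225 + (-3)²·2.89 + (4)²·4.41 + (4)²·64 = 2020.57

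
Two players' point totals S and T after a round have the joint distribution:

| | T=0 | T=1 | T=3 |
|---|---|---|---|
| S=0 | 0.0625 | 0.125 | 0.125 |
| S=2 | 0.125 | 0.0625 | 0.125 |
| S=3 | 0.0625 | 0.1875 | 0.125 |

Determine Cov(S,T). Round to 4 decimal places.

E[S] = 1.75,  E[T] = 1.5
E[ST] = 2.5625
Cov(S,T) = E[ST] − E[S]E[T] = 2.5625 − (1.75)(1.5) = -0.0625

-0.0625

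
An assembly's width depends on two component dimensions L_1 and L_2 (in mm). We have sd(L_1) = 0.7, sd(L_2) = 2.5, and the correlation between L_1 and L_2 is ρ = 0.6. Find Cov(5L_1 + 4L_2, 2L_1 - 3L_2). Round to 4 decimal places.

Var(L_1) = (0.7)² = 0.49;  Var(L_2) = (2.5)² = 6.25
Cov(L_1,L_2) = ρ·sd(L_1)·sd(L_2) = 0.6·0.7·2.5 = 1.05
Cov(5L_1 + 4L_2, 2L_1 - 3L_2) = (5)(2)Var(L_1) + (4)(-3)Var(L_2) + [(5)(-3) + (4)(2)]Cov(L_1,L_2)
= 10·0.49 + -12·6.25 + -7·1.05 = -77.45

-77.4500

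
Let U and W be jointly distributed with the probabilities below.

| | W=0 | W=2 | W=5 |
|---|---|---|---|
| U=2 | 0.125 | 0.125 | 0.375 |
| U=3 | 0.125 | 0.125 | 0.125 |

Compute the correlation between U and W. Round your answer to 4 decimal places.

E[U] = 2.375,  E[W] = 3
E[UW] = 6.875
cov(U,W) = E[UW] − E[U]E[W] = 6.875 − (2.375)(3) = -0.25
var(U) = 0.234375,  var(W) = 4.5
ρ = -0.25 / √(0.234375·4.5) ≈ -0.2434

-0.2434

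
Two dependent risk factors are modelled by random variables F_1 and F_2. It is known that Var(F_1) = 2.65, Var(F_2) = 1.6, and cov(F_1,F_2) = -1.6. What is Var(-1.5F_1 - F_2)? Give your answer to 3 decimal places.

2.763

Var(-1.5F_1 - F_2) = (-1.5)²·Var(F_1) + (-1)²·Var(F_2) + 2·(-1.5)·(-1)·cov(F_1,F_2)
= 2.25·2.65 + 1·1.6 + 3·-1.6 = 2.7625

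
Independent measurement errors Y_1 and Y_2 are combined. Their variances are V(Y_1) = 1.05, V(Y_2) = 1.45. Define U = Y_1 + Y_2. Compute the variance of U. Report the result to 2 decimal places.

2.50

By independence, V(U) = (1)²V(Y_1) + (1)²V(Y_2)
= (1)²·1.05 + (1)²·1.45 = 2.5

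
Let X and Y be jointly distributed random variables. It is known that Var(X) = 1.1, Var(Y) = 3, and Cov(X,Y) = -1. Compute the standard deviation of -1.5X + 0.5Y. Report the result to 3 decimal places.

Var(-1.5X + 0.5Y) = (-1.5)²·Var(X) + (0.5)²·Var(Y) + 2·(-1.5)·(0.5)·Cov(X,Y)
= 2.25·1.1 + 0.25·3 + -1.5·-1 = 4.725
SD(-1.5X + 0.5Y) = √4.725 ≈ 2.174

2.174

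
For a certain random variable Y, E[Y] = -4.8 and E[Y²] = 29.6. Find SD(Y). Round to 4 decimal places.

2.5612

var(Y) = 29.6 − (-4.8)² = 6.56
SD(Y) = √6.56 ≈ 2.5612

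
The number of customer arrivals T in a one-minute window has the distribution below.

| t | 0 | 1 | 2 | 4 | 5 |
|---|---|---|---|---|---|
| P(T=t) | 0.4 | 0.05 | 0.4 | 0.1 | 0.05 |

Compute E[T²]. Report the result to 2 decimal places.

E[T²] = (0)²(0.4) + (1)²(0.05) + (2)²(0.4) + (4)²(0.1) + (5)²(0.05) = 4.5

4.50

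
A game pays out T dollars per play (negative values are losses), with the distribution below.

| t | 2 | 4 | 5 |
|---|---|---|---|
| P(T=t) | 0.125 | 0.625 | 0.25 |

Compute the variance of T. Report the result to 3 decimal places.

0.750

E[T] = (2)(0.125) + (4)(0.625) + (5)(0.25) = 4
E[T²] = (2)²(0.125) + (4)²(0.625) + (5)²(0.25) = 16.75
Var(T) = E[T²] − (E[T])² = 16.75 − (4)² = 0.75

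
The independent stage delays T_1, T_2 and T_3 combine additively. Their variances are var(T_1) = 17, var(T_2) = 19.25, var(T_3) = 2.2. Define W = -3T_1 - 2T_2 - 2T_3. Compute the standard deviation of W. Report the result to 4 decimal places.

By independence, var(W) = (-3)²var(T_1) + (-2)²var(T_2) + (-2)²var(T_3)
= (-3)²·17 + (-2)²·19.25 + (-2)²·2.2 = 238.8
SD(W) = √238.8 ≈ 15.4532

15.4532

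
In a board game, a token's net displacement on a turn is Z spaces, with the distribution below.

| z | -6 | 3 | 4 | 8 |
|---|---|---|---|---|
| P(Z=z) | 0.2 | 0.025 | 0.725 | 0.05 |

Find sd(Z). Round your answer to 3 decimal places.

E[Z] = (-6)(0.2) + (3)(0.025) + (4)(0.725) + (8)(0.05) = 2.175
E[Z²] = (-6)²(0.2) + (3)²(0.025) + (4)²(0.725) + (8)²(0.05) = 22.225
var(Z) = E[Z²] − (E[Z])² = 22.225 − (2.175)² = 17.494375
sd(Z) = √17.494375 ≈ 4.183

4.183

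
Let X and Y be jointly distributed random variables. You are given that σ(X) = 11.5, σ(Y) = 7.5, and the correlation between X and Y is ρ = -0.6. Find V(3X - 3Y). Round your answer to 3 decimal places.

2628.000

V(X) = (11.5)² = 132.25;  V(Y) = (7.5)² = 56.25
cov(X,Y) = ρ·σ(X)·σ(Y) = -0.6·11.5·7.5 = -51.75
V(3X - 3Y) = (3)²·V(X) + (-3)²·V(Y) + 2·(3)·(-3)·cov(X,Y)
= 9·132.25 + 9·56.25 + -18·-51.75 = 2628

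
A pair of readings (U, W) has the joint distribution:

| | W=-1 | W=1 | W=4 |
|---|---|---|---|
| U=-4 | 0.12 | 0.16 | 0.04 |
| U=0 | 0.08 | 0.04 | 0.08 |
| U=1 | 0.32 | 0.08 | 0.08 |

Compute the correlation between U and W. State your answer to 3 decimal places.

-0.064

E[U] = -0.8,  E[W] = 0.56
E[UW] = -0.72
Cov(U,W) = E[UW] − E[U]E[W] = -0.72 − (-0.8)(0.56) = -0.272
var(U) = 4.96,  var(W) = 3.6864
ρ = -0.272 / √(4.96·3.6864) ≈ -0.064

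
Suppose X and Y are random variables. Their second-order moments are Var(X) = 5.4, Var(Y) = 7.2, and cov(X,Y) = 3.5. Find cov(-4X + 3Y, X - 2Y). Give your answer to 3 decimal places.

-26.300

cov(-4X + 3Y, X - 2Y) = (-4)(1)Var(X) + (3)(-2)Var(Y) + [(-4)(-2) + (3)(1)]cov(X,Y)
= -4·5.4 + -6·7.2 + 11·3.5 = -26.3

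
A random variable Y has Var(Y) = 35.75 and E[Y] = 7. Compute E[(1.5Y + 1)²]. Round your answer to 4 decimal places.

E[1.5Y + 1] = 1.5·7 + 1 = 11.5
Var(1.5Y + 1) = (1.5)²·35.75 = 80.4375
E[(1.5Y + 1)²] = Var((1.5Y + 1)) + (E[(1.5Y + 1)])² = 80.4375 + (11.5)² = 212.6875

212.6875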